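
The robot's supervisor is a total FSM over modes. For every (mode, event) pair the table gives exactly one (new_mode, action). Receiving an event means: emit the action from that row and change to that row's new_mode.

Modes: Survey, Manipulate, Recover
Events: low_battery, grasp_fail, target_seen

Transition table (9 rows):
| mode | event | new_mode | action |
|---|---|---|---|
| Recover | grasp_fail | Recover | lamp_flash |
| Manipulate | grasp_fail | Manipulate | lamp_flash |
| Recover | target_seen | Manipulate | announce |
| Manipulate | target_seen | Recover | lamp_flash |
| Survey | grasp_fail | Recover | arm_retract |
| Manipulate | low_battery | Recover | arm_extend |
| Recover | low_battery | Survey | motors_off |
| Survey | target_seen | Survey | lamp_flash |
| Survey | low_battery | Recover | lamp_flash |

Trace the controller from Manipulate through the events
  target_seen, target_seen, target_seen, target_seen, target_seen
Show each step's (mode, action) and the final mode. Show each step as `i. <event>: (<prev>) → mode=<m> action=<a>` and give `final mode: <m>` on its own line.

1. target_seen: (Manipulate) → mode=Recover action=lamp_flash
2. target_seen: (Recover) → mode=Manipulate action=announce
3. target_seen: (Manipulate) → mode=Recover action=lamp_flash
4. target_seen: (Recover) → mode=Manipulate action=announce
5. target_seen: (Manipulate) → mode=Recover action=lamp_flash

final mode: Recover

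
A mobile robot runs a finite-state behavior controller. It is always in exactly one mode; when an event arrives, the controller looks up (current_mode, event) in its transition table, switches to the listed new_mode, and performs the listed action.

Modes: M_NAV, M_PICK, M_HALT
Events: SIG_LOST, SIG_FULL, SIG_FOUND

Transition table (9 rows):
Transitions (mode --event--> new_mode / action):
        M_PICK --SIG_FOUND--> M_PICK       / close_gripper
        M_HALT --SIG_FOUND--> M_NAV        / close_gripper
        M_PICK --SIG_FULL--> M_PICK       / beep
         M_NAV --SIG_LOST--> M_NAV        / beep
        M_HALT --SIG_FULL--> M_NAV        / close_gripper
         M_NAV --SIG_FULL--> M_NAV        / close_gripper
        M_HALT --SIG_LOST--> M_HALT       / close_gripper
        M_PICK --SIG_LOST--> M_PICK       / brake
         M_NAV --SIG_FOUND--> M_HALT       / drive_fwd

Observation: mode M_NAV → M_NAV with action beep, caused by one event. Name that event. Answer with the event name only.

SIG_LOST

try SIG_LOST: (M_NAV, SIG_LOST) → (M_NAV, beep)  ← matches
try SIG_FULL: (M_NAV, SIG_FULL) → (M_NAV, close_gripper)
try SIG_FOUND: (M_NAV, SIG_FOUND) → (M_HALT, drive_fwd)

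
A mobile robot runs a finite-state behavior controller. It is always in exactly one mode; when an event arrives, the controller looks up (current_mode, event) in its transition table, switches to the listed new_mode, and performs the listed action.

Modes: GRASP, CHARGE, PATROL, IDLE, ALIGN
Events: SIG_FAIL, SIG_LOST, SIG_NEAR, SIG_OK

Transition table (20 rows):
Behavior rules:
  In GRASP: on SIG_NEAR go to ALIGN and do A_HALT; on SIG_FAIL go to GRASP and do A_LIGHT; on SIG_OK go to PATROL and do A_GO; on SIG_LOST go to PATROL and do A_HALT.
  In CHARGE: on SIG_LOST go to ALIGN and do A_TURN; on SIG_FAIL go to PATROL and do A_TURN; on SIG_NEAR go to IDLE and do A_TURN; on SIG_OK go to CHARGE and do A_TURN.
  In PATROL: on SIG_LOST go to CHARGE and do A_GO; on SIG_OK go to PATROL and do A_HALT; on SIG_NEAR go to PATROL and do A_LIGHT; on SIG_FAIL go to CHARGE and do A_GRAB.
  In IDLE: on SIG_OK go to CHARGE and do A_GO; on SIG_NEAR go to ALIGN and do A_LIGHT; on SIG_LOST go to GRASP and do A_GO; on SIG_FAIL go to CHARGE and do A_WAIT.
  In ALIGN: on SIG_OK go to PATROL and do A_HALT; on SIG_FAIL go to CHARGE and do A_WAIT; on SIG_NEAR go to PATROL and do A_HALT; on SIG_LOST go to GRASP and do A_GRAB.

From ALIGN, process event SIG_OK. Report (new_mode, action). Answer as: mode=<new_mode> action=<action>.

mode=PATROL action=A_HALT

current mode = ALIGN; filter table to that mode:
  (ALIGN, SIG_OK) → (PATROL, A_HALT)  ← event matches
  (ALIGN, SIG_FAIL) → (CHARGE, A_WAIT)
  (ALIGN, SIG_NEAR) → (PATROL, A_HALT)
  (ALIGN, SIG_LOST) → (GRASP, A_GRAB)
event = SIG_OK selects (PATROL, A_HALT)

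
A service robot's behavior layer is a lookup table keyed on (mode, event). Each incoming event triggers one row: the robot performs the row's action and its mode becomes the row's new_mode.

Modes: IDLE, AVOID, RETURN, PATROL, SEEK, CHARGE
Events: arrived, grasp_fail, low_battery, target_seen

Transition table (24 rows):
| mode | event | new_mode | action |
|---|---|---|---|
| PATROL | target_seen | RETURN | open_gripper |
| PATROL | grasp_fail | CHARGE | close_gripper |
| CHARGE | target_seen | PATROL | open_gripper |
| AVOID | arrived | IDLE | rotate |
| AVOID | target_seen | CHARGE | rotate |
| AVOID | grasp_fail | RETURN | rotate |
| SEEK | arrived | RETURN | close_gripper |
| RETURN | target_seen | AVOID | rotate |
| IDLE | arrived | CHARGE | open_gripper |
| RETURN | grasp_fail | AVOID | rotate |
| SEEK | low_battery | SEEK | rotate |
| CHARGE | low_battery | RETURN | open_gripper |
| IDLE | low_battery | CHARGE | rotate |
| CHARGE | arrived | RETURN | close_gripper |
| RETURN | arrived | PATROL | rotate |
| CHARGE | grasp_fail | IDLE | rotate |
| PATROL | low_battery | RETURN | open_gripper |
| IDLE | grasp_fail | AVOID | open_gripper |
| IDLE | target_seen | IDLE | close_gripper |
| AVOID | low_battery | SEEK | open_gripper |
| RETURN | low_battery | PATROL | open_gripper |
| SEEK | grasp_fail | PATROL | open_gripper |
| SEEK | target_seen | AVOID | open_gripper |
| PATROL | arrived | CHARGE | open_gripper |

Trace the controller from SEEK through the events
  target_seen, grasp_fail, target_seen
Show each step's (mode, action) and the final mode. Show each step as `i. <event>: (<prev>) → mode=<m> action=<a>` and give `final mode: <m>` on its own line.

final mode: AVOID

1. target_seen: (SEEK) → mode=AVOID action=open_gripper
2. grasp_fail: (AVOID) → mode=RETURN action=rotate
3. target_seen: (RETURN) → mode=AVOID action=rotate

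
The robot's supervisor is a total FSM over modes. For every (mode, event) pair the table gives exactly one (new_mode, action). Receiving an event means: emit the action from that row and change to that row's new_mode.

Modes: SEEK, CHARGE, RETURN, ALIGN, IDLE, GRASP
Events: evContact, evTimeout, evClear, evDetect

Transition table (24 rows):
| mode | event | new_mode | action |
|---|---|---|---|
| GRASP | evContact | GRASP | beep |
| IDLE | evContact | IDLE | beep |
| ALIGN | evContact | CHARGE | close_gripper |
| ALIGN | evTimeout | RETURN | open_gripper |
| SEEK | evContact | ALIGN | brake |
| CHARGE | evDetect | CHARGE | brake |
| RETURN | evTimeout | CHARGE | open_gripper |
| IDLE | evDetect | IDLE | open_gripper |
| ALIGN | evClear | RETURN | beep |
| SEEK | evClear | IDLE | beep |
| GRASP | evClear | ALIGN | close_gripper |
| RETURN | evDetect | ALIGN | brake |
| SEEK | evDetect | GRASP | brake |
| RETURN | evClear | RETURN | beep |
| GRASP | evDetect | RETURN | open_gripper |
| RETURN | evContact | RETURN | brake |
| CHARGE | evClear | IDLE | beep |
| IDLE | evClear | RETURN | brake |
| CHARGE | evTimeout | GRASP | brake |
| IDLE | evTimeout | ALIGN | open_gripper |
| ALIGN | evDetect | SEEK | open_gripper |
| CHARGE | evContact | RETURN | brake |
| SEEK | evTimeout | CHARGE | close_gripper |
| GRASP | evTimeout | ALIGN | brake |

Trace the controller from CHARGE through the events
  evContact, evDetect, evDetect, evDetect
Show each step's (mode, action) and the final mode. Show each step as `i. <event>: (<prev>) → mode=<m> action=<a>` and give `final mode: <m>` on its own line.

final mode: GRASP

1. evContact: (CHARGE) → mode=RETURN action=brake
2. evDetect: (RETURN) → mode=ALIGN action=brake
3. evDetect: (ALIGN) → mode=SEEK action=open_gripper
4. evDetect: (SEEK) → mode=GRASP action=brake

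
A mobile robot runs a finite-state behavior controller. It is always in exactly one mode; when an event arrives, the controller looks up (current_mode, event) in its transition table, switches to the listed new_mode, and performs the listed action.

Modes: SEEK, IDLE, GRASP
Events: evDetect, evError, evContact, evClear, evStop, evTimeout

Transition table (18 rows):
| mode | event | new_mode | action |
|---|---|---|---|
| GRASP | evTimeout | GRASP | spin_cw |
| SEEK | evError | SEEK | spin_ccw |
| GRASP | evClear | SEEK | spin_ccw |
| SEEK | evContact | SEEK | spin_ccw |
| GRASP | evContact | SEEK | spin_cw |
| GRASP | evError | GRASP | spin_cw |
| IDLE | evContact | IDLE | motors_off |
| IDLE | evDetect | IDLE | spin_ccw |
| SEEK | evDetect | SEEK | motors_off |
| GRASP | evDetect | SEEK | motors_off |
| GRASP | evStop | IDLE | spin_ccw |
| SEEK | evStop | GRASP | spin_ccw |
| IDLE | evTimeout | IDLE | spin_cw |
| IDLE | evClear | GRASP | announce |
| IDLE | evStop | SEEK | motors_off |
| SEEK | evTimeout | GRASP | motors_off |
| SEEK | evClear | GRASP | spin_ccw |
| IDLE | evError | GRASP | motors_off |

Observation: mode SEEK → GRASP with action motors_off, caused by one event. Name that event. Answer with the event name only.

try evDetect: (SEEK, evDetect) → (SEEK, motors_off)
try evError: (SEEK, evError) → (SEEK, spin_ccw)
try evContact: (SEEK, evContact) → (SEEK, spin_ccw)
try evClear: (SEEK, evClear) → (GRASP, spin_ccw)
try evStop: (SEEK, evStop) → (GRASP, spin_ccw)
try evTimeout: (SEEK, evTimeout) → (GRASP, motors_off)  ← matches

evTimeout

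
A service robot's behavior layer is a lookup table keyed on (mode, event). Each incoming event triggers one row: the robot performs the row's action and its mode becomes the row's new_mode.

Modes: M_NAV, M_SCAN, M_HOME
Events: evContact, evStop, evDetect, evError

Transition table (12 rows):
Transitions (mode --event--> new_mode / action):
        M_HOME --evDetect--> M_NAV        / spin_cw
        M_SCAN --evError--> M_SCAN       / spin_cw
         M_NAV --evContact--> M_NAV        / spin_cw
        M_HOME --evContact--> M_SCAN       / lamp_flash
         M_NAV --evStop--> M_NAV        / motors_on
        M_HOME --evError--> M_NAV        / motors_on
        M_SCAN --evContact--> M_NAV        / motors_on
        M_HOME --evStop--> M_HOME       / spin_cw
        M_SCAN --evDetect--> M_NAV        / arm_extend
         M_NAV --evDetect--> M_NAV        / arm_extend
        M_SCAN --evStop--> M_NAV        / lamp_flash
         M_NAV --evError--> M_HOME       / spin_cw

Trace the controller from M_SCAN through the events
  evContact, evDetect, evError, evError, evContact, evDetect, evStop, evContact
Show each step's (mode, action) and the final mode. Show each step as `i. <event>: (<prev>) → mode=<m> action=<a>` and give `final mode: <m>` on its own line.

1. evContact: (M_SCAN) → mode=M_NAV action=motors_on
2. evDetect: (M_NAV) → mode=M_NAV action=arm_extend
3. evError: (M_NAV) → mode=M_HOME action=spin_cw
4. evError: (M_HOME) → mode=M_NAV action=motors_on
5. evContact: (M_NAV) → mode=M_NAV action=spin_cw
6. evDetect: (M_NAV) → mode=M_NAV action=arm_extend
7. evStop: (M_NAV) → mode=M_NAV action=motors_on
8. evContact: (M_NAV) → mode=M_NAV action=spin_cw

final mode: M_NAV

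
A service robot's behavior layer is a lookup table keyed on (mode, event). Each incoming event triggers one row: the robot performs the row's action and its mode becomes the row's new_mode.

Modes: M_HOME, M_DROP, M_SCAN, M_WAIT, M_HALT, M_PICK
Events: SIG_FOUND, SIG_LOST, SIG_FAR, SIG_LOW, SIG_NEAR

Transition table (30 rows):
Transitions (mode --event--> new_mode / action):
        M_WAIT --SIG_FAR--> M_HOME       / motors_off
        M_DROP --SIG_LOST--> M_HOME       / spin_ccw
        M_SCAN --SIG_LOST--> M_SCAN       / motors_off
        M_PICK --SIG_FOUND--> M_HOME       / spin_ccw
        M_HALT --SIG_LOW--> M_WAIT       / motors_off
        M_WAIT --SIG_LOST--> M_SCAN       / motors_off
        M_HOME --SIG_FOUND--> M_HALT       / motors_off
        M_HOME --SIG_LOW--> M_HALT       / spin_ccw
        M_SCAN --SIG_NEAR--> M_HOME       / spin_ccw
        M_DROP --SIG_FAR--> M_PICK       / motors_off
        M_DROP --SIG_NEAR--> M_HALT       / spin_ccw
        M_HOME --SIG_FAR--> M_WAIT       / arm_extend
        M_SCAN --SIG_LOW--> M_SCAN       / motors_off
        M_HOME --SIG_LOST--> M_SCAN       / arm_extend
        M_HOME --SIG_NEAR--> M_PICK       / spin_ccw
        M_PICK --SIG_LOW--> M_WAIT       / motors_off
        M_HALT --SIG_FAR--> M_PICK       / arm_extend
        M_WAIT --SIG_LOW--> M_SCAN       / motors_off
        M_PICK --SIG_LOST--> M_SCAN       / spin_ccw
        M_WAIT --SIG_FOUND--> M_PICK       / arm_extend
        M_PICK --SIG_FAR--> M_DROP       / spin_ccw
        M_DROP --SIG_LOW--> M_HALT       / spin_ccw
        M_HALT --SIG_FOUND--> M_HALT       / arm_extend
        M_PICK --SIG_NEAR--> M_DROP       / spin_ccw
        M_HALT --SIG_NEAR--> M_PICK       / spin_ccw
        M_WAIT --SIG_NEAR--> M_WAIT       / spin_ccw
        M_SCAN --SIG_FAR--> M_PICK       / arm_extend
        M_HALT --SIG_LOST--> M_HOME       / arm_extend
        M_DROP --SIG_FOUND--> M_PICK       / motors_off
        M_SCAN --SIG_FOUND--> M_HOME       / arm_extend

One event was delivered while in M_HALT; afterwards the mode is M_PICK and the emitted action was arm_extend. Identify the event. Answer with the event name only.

try SIG_FOUND: (M_HALT, SIG_FOUND) → (M_HALT, arm_extend)
try SIG_LOST: (M_HALT, SIG_LOST) → (M_HOME, arm_extend)
try SIG_FAR: (M_HALT, SIG_FAR) → (M_PICK, arm_extend)  ← matches
try SIG_LOW: (M_HALT, SIG_LOW) → (M_WAIT, motors_off)
try SIG_NEAR: (M_HALT, SIG_NEAR) → (M_PICK, spin_ccw)

SIG_FAR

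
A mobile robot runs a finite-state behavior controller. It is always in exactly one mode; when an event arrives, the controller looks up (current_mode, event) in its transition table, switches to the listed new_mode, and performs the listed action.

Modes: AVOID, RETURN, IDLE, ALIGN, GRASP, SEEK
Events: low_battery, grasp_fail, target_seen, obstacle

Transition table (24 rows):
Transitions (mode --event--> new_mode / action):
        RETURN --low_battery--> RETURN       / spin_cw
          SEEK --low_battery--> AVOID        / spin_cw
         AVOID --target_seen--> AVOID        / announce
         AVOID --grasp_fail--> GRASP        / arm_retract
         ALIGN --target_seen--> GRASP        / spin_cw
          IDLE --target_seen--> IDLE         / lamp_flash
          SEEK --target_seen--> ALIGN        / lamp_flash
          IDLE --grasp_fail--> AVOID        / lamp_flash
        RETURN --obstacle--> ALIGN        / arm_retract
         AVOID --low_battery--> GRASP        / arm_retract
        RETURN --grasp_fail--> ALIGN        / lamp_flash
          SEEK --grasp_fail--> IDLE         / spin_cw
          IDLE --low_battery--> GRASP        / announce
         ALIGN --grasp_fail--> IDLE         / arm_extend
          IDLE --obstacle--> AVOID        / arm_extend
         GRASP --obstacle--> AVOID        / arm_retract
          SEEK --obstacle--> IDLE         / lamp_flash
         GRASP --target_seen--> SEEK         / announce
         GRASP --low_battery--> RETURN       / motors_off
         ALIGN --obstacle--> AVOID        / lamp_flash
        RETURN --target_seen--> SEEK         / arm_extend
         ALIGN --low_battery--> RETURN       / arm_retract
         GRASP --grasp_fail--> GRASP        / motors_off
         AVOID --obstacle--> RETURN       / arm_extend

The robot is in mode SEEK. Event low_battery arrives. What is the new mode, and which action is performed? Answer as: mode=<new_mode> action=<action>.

mode=AVOID action=spin_cw

current mode = SEEK; filter table to that mode:
  (SEEK, low_battery) → (AVOID, spin_cw)  ← event matches
  (SEEK, target_seen) → (ALIGN, lamp_flash)
  (SEEK, grasp_fail) → (IDLE, spin_cw)
  (SEEK, obstacle) → (IDLE, lamp_flash)
event = low_battery selects (AVOID, spin_cw)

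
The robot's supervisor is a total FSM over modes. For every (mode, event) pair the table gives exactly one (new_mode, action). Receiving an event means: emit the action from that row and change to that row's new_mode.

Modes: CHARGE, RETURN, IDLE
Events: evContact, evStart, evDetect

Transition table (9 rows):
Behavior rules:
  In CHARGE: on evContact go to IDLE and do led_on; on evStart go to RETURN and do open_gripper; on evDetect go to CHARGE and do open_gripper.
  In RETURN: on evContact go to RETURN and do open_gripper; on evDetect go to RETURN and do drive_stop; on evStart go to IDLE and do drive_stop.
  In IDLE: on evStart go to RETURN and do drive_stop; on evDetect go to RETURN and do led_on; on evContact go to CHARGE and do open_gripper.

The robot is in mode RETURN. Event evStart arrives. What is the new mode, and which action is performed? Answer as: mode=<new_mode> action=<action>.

current mode = RETURN; filter table to that mode:
  (RETURN, evContact) → (RETURN, open_gripper)
  (RETURN, evDetect) → (RETURN, drive_stop)
  (RETURN, evStart) → (IDLE, drive_stop)  ← event matches
event = evStart selects (IDLE, drive_stop)

mode=IDLE action=drive_stop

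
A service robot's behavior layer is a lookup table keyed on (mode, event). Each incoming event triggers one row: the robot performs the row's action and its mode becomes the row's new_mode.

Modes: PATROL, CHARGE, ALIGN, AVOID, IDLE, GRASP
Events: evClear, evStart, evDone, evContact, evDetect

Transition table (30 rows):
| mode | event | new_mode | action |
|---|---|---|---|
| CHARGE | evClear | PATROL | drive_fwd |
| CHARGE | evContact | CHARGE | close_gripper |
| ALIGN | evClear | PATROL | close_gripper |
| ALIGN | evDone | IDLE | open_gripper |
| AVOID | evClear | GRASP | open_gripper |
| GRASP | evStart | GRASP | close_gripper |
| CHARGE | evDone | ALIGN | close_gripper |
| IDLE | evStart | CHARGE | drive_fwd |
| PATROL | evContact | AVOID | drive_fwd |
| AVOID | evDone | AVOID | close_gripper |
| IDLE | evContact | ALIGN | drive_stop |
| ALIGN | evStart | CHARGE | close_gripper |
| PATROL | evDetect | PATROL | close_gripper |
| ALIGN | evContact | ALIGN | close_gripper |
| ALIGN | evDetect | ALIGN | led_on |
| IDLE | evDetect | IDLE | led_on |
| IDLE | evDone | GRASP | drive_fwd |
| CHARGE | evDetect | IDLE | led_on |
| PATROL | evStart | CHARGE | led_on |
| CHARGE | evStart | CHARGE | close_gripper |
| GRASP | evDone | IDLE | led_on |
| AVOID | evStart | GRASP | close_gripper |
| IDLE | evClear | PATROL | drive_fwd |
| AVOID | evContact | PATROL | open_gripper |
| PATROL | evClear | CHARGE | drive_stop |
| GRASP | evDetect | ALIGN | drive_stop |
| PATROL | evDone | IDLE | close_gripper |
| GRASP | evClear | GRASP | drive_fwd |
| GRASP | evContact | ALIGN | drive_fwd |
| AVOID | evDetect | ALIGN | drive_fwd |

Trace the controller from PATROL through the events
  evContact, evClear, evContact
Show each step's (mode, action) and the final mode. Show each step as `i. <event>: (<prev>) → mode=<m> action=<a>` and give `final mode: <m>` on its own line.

1. evContact: (PATROL) → mode=AVOID action=drive_fwd
2. evClear: (AVOID) → mode=GRASP action=open_gripper
3. evContact: (GRASP) → mode=ALIGN action=drive_fwd

final mode: ALIGN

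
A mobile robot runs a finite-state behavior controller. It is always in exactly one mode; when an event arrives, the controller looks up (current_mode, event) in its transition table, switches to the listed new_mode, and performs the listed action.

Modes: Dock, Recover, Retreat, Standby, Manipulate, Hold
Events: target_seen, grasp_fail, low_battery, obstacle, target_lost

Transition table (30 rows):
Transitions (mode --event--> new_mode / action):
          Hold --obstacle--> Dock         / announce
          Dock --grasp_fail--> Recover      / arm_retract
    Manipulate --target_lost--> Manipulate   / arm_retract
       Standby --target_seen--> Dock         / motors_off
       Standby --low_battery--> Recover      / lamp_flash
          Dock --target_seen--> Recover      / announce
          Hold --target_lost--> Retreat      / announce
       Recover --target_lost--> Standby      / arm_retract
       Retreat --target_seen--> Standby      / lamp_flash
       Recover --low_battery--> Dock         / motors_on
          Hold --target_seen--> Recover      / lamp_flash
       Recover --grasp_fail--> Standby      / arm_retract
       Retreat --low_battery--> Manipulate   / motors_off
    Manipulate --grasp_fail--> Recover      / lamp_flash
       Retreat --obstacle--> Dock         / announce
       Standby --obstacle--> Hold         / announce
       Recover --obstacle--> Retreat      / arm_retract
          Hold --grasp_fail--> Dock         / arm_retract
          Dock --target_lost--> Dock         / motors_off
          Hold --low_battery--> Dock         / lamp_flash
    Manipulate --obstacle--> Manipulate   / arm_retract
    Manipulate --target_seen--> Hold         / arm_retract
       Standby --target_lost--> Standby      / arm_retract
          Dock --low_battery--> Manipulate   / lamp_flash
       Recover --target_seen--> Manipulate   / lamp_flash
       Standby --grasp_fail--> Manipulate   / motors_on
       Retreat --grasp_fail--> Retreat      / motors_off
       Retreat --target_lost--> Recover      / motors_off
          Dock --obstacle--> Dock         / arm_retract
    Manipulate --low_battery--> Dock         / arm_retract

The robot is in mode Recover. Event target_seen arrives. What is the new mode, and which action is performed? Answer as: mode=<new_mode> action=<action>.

current mode = Recover; filter table to that mode:
  (Recover, target_lost) → (Standby, arm_retract)
  (Recover, low_battery) → (Dock, motors_on)
  (Recover, grasp_fail) → (Standby, arm_retract)
  (Recover, obstacle) → (Retreat, arm_retract)
  (Recover, target_seen) → (Manipulate, lamp_flash)  ← event matches
event = target_seen selects (Manipulate, lamp_flash)

mode=Manipulate action=lamp_flash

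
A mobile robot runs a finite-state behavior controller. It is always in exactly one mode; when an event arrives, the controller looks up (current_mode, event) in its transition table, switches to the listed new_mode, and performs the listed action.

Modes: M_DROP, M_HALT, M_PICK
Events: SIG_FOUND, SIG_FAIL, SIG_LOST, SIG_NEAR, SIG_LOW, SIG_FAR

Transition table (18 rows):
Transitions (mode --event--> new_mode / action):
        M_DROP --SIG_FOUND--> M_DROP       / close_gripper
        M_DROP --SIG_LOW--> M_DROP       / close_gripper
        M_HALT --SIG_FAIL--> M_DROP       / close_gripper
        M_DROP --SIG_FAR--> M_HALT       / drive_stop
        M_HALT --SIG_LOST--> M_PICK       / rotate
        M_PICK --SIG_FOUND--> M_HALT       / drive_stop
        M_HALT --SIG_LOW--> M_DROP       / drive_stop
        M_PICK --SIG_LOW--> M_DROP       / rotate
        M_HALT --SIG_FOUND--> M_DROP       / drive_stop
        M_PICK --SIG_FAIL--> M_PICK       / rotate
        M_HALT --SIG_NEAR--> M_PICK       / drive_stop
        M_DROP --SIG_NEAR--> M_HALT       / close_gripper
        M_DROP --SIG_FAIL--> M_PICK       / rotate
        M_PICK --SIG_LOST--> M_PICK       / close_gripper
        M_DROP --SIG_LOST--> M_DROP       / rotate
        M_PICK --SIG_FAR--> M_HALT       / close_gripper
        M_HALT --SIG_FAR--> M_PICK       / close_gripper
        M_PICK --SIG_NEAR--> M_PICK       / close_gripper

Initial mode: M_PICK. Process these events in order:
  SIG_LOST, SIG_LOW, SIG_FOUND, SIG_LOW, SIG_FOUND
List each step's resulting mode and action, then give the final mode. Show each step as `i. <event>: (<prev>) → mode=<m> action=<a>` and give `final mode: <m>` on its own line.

final mode: M_DROP

1. SIG_LOST: (M_PICK) → mode=M_PICK action=close_gripper
2. SIG_LOW: (M_PICK) → mode=M_DROP action=rotate
3. SIG_FOUND: (M_DROP) → mode=M_DROP action=close_gripper
4. SIG_LOW: (M_DROP) → mode=M_DROP action=close_gripper
5. SIG_FOUND: (M_DROP) → mode=M_DROP action=close_gripper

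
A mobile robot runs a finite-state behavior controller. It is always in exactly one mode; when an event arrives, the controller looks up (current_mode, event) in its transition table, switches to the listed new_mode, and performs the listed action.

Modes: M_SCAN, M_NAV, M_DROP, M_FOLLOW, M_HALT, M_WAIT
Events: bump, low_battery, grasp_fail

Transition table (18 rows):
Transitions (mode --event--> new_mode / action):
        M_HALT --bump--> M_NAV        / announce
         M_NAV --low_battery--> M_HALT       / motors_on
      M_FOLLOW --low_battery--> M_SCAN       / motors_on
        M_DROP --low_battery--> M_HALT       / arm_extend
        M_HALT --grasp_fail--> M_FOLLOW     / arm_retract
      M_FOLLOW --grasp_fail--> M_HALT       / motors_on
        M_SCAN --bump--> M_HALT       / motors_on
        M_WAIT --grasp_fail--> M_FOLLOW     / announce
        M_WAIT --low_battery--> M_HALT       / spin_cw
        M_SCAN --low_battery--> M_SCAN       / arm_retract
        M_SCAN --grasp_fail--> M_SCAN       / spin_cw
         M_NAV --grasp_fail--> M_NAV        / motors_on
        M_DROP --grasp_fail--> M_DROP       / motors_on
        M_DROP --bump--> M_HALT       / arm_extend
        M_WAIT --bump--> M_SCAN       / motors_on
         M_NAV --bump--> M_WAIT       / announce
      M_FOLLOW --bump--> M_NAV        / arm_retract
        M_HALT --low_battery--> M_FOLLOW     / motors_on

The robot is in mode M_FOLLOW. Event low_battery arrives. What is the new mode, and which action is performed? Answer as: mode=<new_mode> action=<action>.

mode=M_SCAN action=motors_on

current mode = M_FOLLOW; filter table to that mode:
  (M_FOLLOW, low_battery) → (M_SCAN, motors_on)  ← event matches
  (M_FOLLOW, grasp_fail) → (M_HALT, motors_on)
  (M_FOLLOW, bump) → (M_NAV, arm_retract)
event = low_battery selects (M_SCAN, motors_on)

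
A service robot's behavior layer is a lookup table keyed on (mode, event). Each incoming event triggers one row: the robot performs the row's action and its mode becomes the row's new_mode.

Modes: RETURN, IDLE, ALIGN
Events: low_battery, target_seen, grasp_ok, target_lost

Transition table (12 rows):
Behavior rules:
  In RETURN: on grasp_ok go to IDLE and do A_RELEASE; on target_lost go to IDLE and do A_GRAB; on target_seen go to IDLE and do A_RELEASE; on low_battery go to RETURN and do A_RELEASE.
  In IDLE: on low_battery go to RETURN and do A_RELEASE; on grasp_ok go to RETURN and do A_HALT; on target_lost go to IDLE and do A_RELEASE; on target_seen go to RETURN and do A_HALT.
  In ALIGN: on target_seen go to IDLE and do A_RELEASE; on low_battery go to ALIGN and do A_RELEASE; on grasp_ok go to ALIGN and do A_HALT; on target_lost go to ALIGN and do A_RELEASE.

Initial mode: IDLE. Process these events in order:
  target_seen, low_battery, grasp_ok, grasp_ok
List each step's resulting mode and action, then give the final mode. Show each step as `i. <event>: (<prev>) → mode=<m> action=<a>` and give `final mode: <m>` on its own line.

1. target_seen: (IDLE) → mode=RETURN action=A_HALT
2. low_battery: (RETURN) → mode=RETURN action=A_RELEASE
3. grasp_ok: (RETURN) → mode=IDLE action=A_RELEASE
4. grasp_ok: (IDLE) → mode=RETURN action=A_HALT

final mode: RETURN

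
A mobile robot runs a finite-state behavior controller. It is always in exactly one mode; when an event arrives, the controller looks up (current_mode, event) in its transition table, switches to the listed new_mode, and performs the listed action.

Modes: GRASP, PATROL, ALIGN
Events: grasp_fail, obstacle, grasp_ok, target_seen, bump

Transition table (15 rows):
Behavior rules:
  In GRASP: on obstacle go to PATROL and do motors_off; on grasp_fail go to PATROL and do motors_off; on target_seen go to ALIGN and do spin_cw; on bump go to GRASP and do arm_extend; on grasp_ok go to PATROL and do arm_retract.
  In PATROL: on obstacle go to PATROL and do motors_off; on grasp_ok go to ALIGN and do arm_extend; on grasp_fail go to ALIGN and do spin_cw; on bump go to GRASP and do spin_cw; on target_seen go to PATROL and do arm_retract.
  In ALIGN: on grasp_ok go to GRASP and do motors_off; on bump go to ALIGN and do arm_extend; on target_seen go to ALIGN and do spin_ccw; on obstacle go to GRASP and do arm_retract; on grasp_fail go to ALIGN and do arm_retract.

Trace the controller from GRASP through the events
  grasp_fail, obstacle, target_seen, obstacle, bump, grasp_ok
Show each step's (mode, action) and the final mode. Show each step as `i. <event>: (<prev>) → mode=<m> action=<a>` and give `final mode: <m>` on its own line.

1. grasp_fail: (GRASP) → mode=PATROL action=motors_off
2. obstacle: (PATROL) → mode=PATROL action=motors_off
3. target_seen: (PATROL) → mode=PATROL action=arm_retract
4. obstacle: (PATROL) → mode=PATROL action=motors_off
5. bump: (PATROL) → mode=GRASP action=spin_cw
6. grasp_ok: (GRASP) → mode=PATROL action=arm_retract

final mode: PATROL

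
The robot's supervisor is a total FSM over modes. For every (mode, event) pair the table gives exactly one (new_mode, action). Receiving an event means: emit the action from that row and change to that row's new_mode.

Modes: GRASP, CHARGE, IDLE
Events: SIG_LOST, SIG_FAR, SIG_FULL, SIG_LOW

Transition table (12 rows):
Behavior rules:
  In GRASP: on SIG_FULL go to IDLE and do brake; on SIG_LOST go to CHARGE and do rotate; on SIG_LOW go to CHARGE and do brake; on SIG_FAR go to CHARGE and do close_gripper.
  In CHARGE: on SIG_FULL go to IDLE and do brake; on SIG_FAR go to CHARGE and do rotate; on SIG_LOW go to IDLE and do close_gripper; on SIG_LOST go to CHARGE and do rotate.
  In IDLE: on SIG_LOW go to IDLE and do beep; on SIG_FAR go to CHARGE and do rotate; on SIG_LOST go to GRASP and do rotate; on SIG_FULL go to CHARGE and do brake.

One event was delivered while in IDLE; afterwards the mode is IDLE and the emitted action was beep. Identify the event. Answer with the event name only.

SIG_LOW

try SIG_LOST: (IDLE, SIG_LOST) → (GRASP, rotate)
try SIG_FAR: (IDLE, SIG_FAR) → (CHARGE, rotate)
try SIG_FULL: (IDLE, SIG_FULL) → (CHARGE, brake)
try SIG_LOW: (IDLE, SIG_LOW) → (IDLE, beep)  ← matches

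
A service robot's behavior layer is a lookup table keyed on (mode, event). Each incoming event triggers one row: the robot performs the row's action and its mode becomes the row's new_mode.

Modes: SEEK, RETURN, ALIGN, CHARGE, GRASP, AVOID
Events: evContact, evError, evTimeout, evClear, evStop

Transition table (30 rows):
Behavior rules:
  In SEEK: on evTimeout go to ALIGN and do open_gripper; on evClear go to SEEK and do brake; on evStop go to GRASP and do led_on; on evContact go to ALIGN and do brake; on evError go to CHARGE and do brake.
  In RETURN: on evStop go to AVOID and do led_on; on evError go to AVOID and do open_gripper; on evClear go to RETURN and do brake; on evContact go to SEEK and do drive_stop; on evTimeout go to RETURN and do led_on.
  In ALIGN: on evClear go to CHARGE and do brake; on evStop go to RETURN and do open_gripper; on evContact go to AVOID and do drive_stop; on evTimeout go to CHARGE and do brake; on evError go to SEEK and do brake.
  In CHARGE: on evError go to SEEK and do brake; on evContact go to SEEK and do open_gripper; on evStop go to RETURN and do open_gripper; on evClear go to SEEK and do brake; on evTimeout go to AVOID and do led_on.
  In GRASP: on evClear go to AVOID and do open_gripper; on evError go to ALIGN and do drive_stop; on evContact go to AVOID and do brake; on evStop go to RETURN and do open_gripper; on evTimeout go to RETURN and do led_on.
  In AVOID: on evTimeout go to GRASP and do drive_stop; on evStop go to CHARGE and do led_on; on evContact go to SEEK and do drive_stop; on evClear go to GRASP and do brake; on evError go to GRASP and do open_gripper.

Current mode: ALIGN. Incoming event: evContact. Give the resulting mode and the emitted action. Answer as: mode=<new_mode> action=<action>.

mode=AVOID action=drive_stop

current mode = ALIGN; filter table to that mode:
  (ALIGN, evClear) → (CHARGE, brake)
  (ALIGN, evStop) → (RETURN, open_gripper)
  (ALIGN, evContact) → (AVOID, drive_stop)  ← event matches
  (ALIGN, evTimeout) → (CHARGE, brake)
  (ALIGN, evError) → (SEEK, brake)
event = evContact selects (AVOID, drive_stop)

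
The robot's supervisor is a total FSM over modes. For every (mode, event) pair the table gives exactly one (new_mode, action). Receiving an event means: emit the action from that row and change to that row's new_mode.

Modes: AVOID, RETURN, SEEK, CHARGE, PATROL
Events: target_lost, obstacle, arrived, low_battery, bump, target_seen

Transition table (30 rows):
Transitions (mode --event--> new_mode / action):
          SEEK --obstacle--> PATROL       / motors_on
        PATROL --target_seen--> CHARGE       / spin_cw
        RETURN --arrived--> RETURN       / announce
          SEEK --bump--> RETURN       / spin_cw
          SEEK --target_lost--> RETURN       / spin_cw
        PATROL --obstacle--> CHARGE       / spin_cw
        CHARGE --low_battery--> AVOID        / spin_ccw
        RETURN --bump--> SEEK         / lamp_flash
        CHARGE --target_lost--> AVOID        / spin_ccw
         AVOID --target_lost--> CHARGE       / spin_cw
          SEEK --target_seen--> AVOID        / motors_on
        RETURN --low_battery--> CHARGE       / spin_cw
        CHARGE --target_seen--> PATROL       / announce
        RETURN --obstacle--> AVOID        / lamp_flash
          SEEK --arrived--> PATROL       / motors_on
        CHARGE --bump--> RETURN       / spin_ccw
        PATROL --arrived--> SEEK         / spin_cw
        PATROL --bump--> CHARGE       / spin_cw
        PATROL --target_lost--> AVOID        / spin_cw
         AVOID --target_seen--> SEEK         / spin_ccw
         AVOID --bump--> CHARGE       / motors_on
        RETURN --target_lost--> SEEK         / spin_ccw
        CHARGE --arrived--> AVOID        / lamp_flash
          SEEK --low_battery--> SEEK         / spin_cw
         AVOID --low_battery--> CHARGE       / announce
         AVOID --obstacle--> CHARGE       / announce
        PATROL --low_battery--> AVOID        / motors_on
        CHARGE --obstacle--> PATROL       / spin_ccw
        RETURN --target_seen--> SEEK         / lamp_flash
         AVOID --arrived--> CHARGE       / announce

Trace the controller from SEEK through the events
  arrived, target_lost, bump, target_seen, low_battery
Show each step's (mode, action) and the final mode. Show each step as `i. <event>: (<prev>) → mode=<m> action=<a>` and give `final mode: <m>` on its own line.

1. arrived: (SEEK) → mode=PATROL action=motors_on
2. target_lost: (PATROL) → mode=AVOID action=spin_cw
3. bump: (AVOID) → mode=CHARGE action=motors_on
4. target_seen: (CHARGE) → mode=PATROL action=announce
5. low_battery: (PATROL) → mode=AVOID action=motors_on

final mode: AVOID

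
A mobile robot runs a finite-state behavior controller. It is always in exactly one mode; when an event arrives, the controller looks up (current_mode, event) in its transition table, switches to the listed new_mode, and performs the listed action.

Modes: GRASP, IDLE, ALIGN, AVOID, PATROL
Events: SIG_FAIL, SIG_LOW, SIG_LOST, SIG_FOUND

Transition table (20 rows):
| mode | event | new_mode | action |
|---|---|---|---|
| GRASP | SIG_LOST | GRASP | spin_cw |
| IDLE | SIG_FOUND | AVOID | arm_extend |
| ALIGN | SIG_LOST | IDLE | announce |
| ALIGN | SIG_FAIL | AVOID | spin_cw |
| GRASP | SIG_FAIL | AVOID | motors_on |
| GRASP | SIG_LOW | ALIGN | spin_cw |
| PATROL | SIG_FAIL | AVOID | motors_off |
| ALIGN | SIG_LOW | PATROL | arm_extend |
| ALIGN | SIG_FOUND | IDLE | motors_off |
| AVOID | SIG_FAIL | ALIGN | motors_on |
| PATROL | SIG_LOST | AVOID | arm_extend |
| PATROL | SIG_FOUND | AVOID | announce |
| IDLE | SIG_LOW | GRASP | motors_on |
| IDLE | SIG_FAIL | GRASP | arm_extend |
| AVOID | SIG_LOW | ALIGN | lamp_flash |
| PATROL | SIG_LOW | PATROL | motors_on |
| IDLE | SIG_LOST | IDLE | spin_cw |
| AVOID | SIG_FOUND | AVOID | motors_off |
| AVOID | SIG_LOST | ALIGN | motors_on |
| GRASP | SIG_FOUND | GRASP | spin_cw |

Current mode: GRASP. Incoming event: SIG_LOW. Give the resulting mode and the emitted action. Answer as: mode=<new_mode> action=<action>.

mode=ALIGN action=spin_cw

current mode = GRASP; filter table to that mode:
  (GRASP, SIG_LOST) → (GRASP, spin_cw)
  (GRASP, SIG_FAIL) → (AVOID, motors_on)
  (GRASP, SIG_LOW) → (ALIGN, spin_cw)  ← event matches
  (GRASP, SIG_FOUND) → (GRASP, spin_cw)
event = SIG_LOW selects (ALIGN, spin_cw)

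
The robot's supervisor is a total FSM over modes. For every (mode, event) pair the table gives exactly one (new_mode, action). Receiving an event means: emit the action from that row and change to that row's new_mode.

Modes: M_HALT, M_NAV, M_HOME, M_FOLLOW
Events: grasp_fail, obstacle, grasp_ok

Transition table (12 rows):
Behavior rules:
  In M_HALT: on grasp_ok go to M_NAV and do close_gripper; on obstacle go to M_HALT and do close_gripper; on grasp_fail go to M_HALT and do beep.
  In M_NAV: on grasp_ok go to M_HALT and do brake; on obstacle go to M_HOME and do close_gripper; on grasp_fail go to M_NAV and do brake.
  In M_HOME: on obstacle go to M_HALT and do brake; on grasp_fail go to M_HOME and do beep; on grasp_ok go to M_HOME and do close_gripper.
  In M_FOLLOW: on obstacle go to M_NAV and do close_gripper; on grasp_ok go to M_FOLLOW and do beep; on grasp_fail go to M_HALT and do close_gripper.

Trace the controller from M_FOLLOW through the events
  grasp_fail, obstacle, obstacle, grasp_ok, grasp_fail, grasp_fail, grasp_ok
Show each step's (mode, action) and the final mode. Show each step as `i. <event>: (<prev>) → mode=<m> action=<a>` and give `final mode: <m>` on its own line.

1. grasp_fail: (M_FOLLOW) → mode=M_HALT action=close_gripper
2. obstacle: (M_HALT) → mode=M_HALT action=close_gripper
3. obstacle: (M_HALT) → mode=M_HALT action=close_gripper
4. grasp_ok: (M_HALT) → mode=M_NAV action=close_gripper
5. grasp_fail: (M_NAV) → mode=M_NAV action=brake
6. grasp_fail: (M_NAV) → mode=M_NAV action=brake
7. grasp_ok: (M_NAV) → mode=M_HALT action=brake

final mode: M_HALT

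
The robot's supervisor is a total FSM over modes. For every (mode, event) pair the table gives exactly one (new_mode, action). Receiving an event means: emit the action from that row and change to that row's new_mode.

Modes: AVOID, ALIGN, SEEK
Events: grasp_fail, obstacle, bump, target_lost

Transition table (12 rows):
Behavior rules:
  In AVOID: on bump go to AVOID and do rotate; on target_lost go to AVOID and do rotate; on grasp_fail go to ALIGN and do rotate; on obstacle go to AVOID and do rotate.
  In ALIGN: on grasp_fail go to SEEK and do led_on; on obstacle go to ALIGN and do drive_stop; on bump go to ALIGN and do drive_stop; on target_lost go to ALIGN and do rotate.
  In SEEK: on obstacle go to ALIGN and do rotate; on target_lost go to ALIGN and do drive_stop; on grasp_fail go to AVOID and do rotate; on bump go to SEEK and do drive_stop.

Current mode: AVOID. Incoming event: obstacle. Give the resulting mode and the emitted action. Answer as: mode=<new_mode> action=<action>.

current mode = AVOID; filter table to that mode:
  (AVOID, bump) → (AVOID, rotate)
  (AVOID, target_lost) → (AVOID, rotate)
  (AVOID, grasp_fail) → (ALIGN, rotate)
  (AVOID, obstacle) → (AVOID, rotate)  ← event matches
event = obstacle selects (AVOID, rotate)

mode=AVOID action=rotate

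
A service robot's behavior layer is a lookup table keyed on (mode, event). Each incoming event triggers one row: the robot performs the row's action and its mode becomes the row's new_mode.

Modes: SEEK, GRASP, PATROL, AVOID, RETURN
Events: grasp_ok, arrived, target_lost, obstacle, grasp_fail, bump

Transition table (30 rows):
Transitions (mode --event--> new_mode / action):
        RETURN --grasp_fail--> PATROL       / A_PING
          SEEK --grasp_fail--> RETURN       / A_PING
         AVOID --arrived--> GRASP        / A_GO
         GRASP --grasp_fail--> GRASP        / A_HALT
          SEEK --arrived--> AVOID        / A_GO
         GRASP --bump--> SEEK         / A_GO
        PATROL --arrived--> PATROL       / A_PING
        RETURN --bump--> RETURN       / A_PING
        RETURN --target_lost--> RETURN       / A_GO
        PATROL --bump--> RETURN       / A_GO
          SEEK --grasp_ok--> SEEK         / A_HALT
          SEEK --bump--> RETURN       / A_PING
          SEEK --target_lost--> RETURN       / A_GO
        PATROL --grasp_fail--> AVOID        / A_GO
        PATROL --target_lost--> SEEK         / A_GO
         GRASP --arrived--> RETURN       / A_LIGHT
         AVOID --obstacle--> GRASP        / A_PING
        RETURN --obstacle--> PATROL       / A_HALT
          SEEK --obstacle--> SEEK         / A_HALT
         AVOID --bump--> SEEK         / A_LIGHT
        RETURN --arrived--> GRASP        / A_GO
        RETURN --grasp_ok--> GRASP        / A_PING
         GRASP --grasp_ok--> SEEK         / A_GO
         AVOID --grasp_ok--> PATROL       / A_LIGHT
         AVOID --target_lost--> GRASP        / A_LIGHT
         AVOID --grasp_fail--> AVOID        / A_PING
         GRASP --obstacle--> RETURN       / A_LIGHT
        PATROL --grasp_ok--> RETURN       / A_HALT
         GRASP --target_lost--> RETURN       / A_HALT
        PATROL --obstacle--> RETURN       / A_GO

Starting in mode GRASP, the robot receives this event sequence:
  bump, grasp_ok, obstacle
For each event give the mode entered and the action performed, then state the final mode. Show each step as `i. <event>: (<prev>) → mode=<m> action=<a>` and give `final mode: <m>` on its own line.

1. bump: (GRASP) → mode=SEEK action=A_GO
2. grasp_ok: (SEEK) → mode=SEEK action=A_HALT
3. obstacle: (SEEK) → mode=SEEK action=A_HALT

final mode: SEEK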